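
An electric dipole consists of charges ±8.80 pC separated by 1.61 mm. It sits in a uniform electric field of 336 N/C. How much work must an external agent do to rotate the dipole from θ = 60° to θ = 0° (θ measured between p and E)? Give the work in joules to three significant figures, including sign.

W ≈ -2.38×10⁻¹² J

Dipole moment p = qd = (8.80×10⁻¹² C)(0.00161 m) = 1.417×10⁻¹⁴ C·m.
W_ext = ΔU = U(θ₂) − U(θ₁) = −pE cosθ₂ − (−pE cosθ₁) = pE(cosθ₁ − cosθ₂).
W = (1.417×10⁻¹⁴)(336)·(cos60° − cos0°) = (4.761×10⁻¹²)·(-0.5000) = -2.381×10⁻¹² J.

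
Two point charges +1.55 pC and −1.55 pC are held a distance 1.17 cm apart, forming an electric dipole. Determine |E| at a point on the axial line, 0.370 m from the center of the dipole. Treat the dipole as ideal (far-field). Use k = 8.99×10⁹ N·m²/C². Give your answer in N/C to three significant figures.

E ≈ 0.00644 N/C

Dipole moment p = qd = (1.55×10⁻¹² C)(0.0117 m) = 1.814×10⁻¹⁴ C·m.
On the dipole axis E = 2kp/r³.
E = 2·(8.99×10⁹)(1.814×10⁻¹⁴) / (0.370)³ = 0.006439 N/C.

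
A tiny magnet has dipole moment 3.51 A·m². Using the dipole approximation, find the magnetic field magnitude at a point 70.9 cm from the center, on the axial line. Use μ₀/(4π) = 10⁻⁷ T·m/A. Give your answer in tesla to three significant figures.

On axis B = (μ₀/4π)·2m/r³.
B = 2·(10⁻⁷)·(3.51) / (0.709)³ = 1.970×10⁻⁶ T.

B ≈ 1.97×10⁻⁶ T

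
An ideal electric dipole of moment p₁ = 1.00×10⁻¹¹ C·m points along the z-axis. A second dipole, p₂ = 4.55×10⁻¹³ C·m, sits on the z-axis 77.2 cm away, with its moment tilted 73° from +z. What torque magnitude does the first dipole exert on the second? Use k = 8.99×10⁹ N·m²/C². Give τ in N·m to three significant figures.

The second dipole sits on the axis of the first, so the field there is axial: E₁ = 2kp₁/r³ along +z.
E₁ = 2(8.99×10⁹)(1.00×10⁻¹¹)/(0.772)³ = 0.3908 N/C.
Torque on the second dipole: τ = p₂ E₁ sinθ.
τ = (4.55×10⁻¹³)(0.3908)·sin73° = 1.700×10⁻¹³ N·m.

τ ≈ 1.70×10⁻¹³ N·m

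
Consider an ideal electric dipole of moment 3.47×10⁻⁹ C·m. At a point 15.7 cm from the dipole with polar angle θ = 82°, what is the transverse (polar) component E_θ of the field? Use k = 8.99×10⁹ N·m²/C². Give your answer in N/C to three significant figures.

E_θ ≈ 7980 N/C

For a dipole, E_θ = (kp sinθ)/r³.
kp/r³ = (8.99×10⁹)(3.47×10⁻⁹)/(0.157)³ = 8061 N/C.
E_θ = 8061·sin82° = 7983 N/C.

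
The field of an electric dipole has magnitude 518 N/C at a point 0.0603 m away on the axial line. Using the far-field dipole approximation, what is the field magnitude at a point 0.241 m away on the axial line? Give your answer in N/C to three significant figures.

E ≈ 8.11 N/C

Dipole fields scale as 1/r³ in the far field; the geometry is the same at both points.
E₂ = E₁ · (r₁/r₂)³ = 518 · (0.0603/0.241)³.
(r₁/r₂)³ = (0.2502)³ = 0.01566.
E₂ ≈ 8.114 N/C.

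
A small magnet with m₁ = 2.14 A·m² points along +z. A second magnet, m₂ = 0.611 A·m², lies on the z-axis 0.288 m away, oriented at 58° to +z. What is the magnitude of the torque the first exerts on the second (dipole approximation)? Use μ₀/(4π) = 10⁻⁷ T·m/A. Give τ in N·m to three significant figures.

Dipole B is on the axis of dipole A, so B₁ there is axial: B₁ = (μ₀/4π)·2m₁/r³ along +z.
B₁ = 2(10⁻⁷)(2.14)/(0.288)³ = 1.792×10⁻⁵ T.
τ = m₂ B₁ sinθ.
τ = (0.611)(1.792×10⁻⁵)·sin58° = 9.284×10⁻⁶ N·m.

τ ≈ 9.28×10⁻⁶ N·m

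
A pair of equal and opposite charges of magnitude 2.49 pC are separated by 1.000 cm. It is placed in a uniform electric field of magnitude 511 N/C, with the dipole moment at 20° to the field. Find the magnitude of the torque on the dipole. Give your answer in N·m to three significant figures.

Dipole moment p = qd = (2.49×10⁻¹² C)(0.0100 m) = 2.49×10⁻¹⁴ C·m.
Torque on an electric dipole: τ = pE sinθ.
τ = (2.49×10⁻¹⁴)(511)·sin20° = 4.352×10⁻¹² N·m.

τ ≈ 4.35×10⁻¹² N·m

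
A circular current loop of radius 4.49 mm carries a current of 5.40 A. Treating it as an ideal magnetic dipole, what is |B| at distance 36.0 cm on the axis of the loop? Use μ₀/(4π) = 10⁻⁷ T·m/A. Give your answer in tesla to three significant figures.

Magnetic moment m = IA = Iπa² = (5.40)·π·(0.00449)² = 3.42×10⁻⁴ A·m².
On axis B = (μ₀/4π)·2m/r³.
B = 2·(10⁻⁷)·(3.42×10⁻⁴) / (0.360)³ = 1.466×10⁻⁹ T.

B ≈ 1.47×10⁻⁹ T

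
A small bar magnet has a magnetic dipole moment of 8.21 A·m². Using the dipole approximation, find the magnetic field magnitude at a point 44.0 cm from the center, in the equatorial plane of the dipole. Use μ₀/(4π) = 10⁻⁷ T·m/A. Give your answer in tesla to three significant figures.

B ≈ 9.64×10⁻⁶ T

In the equatorial plane B = (μ₀/4π)·m/r³ (half the axial value).
B = (10⁻⁷)·(8.21) / (0.440)³ = 9.638×10⁻⁶ T.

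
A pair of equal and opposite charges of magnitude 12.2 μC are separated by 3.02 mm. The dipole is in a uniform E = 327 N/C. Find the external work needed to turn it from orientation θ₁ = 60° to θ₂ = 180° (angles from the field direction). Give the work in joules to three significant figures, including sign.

Dipole moment p = qd = (1.22×10⁻⁵ C)(0.00302 m) = 3.684×10⁻⁸ C·m.
W_ext = ΔU = U(θ₂) − U(θ₁) = −pE cosθ₂ − (−pE cosθ₁) = pE(cosθ₁ − cosθ₂).
W = (3.684×10⁻⁸)(327)·(cos60° − cos180°) = (1.205×10⁻⁵)·(+1.5000) = 1.807×10⁻⁵ J.

W ≈ 1.81×10⁻⁵ J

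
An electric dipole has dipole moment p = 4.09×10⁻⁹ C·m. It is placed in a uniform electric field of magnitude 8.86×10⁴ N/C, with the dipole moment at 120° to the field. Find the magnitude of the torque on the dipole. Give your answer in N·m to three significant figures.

τ ≈ 3.14×10⁻⁴ N·m

Torque on an electric dipole: τ = pE sinθ.
τ = (4.09×10⁻⁹)(8.86×10⁴)·sin120° = 3.138×10⁻⁴ N·m.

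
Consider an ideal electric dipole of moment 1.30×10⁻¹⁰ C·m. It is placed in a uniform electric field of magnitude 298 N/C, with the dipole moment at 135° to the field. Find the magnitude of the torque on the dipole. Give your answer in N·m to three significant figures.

τ ≈ 2.74×10⁻⁸ N·m

Torque on an electric dipole: τ = pE sinθ.
τ = (1.30×10⁻¹⁰)(298)·sin135° = 2.739×10⁻⁸ N·m.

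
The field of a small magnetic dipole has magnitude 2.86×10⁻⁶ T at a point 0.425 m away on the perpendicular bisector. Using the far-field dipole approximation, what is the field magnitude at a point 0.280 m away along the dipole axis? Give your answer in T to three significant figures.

B ≈ 2.00×10⁻⁵ T

Dipole fields scale as 1/r³ in the far field.
The axial field is twice the equatorial field at the same r, so the geometry factor is 2/1.
B₂ = B₁ · (2/1) · (r₁/r₂)³ = 2.86×10⁻⁶ · 2 · (0.425/0.280)³.
(r₁/r₂)³ = (1.518)³ = 3.497.
B₂ ≈ 2.000×10⁻⁵ T.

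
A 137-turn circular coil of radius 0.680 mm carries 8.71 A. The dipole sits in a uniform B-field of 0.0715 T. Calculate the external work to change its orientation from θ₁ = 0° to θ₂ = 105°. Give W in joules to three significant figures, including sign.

W ≈ 1.56×10⁻⁴ J

m = NIA = NIπa² = 137·(8.71)·π·(6.80×10⁻⁴)² = 0.001733 A·m².
W_ext = ΔU = −mB cosθ₂ + mB cosθ₁ = mB(cosθ₁ − cosθ₂).
W = (0.001733)(0.0715)·(cos0° − cos105°) = (1.239×10⁻⁴)·(+1.2588) = 1.560×10⁻⁴ J.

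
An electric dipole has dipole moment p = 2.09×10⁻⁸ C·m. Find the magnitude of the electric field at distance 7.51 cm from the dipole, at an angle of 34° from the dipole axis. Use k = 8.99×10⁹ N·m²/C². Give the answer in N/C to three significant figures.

E ≈ 7.76×10⁵ N/C

At angle θ the dipole field magnitude is E = (kp/r³)·√(1 + 3cos²θ).
kp/r³ = (8.99×10⁹)(2.09×10⁻⁸) / (0.0751)³ = 4.436×10⁵ N/C.
√(1 + 3cos²34°) = √(1 + 3·0.6873) = √3.0619 ≈ 1.7498.
E ≈ 4.436×10⁵ × 1.750 = 7.762×10⁵ N/C.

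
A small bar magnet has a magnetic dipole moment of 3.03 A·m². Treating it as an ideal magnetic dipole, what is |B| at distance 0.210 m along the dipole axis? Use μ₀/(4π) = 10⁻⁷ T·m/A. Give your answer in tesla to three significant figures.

On axis B = (μ₀/4π)·2m/r³.
B = 2·(10⁻⁷)·(3.03) / (0.210)³ = 6.544×10⁻⁵ T.

B ≈ 6.54×10⁻⁵ T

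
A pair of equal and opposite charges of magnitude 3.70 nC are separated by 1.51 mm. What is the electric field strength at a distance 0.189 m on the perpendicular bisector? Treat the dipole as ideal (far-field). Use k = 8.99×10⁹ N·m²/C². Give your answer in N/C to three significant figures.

E ≈ 7.44 N/C

Dipole moment p = qd = (3.70×10⁻⁹ C)(0.00151 m) = 5.587×10⁻¹² C·m.
In the equatorial plane E = kp/r³.
E = (8.99×10⁹)(5.587×10⁻¹²) / (0.189)³ = 7.440 N/C.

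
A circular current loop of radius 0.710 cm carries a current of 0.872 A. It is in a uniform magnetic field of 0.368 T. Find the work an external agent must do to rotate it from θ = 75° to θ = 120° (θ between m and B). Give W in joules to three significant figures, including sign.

W ≈ 3.86×10⁻⁵ J

Magnetic moment m = IA = Iπa² = (0.872)·π·(0.00710)² = 1.381×10⁻⁴ A·m².
W_ext = ΔU = −mB cosθ₂ + mB cosθ₁ = mB(cosθ₁ − cosθ₂).
W = (1.381×10⁻⁴)(0.368)·(cos75° − cos120°) = (5.082×10⁻⁵)·(+0.7588) = 3.856×10⁻⁵ J.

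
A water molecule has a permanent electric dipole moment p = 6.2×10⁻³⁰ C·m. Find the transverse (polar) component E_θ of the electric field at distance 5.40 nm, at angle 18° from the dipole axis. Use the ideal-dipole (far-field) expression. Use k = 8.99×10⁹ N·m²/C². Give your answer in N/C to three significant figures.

E_θ ≈ 1.09×10⁵ N/C

For a dipole, E_θ = (kp sinθ)/r³.
kp/r³ = (8.99×10⁹)(6.20×10⁻³⁰)/(5.40×10⁻⁹)³ = 3.540×10⁵ N/C.
E_θ = 3.540×10⁵·sin18° = 1.094×10⁵ N/C.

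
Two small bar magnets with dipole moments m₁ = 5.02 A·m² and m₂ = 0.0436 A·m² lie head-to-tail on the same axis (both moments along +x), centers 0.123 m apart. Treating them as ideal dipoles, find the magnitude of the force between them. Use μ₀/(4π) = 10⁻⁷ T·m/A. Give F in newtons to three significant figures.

F ≈ 5.74×10⁻⁴ N

On-axis B of dipole 1: B = (μ₀/4π)·2m₁/r³. Force on dipole 2: F = m₂·dB/dr.
dB/dr = −(μ₀/4π)·6m₁/r⁴, so |F| = (μ₀/4π)·6m₁m₂/r⁴.
F = 6(10⁻⁷)(5.02)(0.0436)/(0.123)⁴ = 5.737×10⁻⁴ N.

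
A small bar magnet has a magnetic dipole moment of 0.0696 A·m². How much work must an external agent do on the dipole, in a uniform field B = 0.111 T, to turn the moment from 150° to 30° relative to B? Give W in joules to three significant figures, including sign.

W_ext = ΔU = −mB cosθ₂ + mB cosθ₁ = mB(cosθ₁ − cosθ₂).
W = (0.0696)(0.111)·(cos150° − cos30°) = (0.007726)·(-1.7321) = -0.01338 J.

W ≈ -0.0134 J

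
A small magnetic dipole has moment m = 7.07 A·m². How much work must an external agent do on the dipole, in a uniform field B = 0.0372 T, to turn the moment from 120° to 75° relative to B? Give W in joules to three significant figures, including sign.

W_ext = ΔU = −mB cosθ₂ + mB cosθ₁ = mB(cosθ₁ − cosθ₂).
W = (7.07)(0.0372)·(cos120° − cos75°) = (0.2630)·(-0.7588) = -0.1996 J.

W ≈ -0.200 J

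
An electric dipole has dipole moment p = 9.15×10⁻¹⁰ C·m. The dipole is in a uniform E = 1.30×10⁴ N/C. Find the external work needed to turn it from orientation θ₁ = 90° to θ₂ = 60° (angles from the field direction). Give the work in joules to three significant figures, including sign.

W ≈ -5.95×10⁻⁶ J

W_ext = ΔU = U(θ₂) − U(θ₁) = −pE cosθ₂ − (−pE cosθ₁) = pE(cosθ₁ − cosθ₂).
W = (9.15×10⁻¹⁰)(1.30×10⁴)·(cos90° − cos60°) = (1.190×10⁻⁵)·(-0.5000) = -5.948×10⁻⁶ J.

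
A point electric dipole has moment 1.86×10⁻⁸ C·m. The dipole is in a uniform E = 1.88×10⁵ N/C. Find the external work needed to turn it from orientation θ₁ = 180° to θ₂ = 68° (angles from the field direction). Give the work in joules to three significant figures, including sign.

W ≈ -0.00481 J

W_ext = ΔU = U(θ₂) − U(θ₁) = −pE cosθ₂ − (−pE cosθ₁) = pE(cosθ₁ − cosθ₂).
W = (1.86×10⁻⁸)(1.88×10⁵)·(cos180° − cos68°) = (0.003497)·(-1.3746) = -0.004807 J.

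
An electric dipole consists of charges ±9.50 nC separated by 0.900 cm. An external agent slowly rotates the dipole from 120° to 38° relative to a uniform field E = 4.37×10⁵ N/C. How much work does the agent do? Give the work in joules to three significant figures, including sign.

Dipole moment p = qd = (9.50×10⁻⁹ C)(0.00900 m) = 8.55×10⁻¹¹ C·m.
W_ext = ΔU = U(θ₂) − U(θ₁) = −pE cosθ₂ − (−pE cosθ₁) = pE(cosθ₁ − cosθ₂).
W = (8.55×10⁻¹¹)(4.37×10⁵)·(cos120° − cos38°) = (3.736×10⁻⁵)·(-1.2880) = -4.812×10⁻⁵ J.

W ≈ -4.81×10⁻⁵ J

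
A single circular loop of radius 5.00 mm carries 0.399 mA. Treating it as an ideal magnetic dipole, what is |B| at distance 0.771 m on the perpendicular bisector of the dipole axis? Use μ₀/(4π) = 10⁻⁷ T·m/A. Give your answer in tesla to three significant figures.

Magnetic moment m = IA = Iπa² = (3.99×10⁻⁴)·π·(0.00500)² = 3.134×10⁻⁸ A·m².
In the equatorial plane B = (μ₀/4π)·m/r³ (half the axial value).
B = (10⁻⁷)·(3.134×10⁻⁸) / (0.771)³ = 6.838×10⁻¹⁵ T.

B ≈ 6.84×10⁻¹⁵ T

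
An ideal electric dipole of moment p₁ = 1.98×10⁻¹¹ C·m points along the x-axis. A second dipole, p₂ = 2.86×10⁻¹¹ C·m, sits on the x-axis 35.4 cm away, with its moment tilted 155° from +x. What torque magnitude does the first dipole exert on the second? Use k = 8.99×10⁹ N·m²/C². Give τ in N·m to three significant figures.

The second dipole sits on the axis of the first, so the field there is axial: E₁ = 2kp₁/r³ along +x.
E₁ = 2(8.99×10⁹)(1.98×10⁻¹¹)/(0.354)³ = 8.025 N/C.
Torque on the second dipole: τ = p₂ E₁ sinθ.
τ = (2.86×10⁻¹¹)(8.025)·sin155° = 9.700×10⁻¹¹ N·m.

τ ≈ 9.70×10⁻¹¹ N·m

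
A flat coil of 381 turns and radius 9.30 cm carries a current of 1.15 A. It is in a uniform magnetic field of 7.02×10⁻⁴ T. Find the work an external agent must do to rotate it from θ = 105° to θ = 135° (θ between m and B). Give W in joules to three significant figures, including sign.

m = NIA = NIπa² = 381·(1.15)·π·(0.0930)² = 11.91 A·m².
W_ext = ΔU = −mB cosθ₂ + mB cosθ₁ = mB(cosθ₁ − cosθ₂).
W = (11.91)(7.02×10⁻⁴)·(cos105° − cos135°) = (0.008361)·(+0.4483) = 0.003748 J.

W ≈ 0.00375 J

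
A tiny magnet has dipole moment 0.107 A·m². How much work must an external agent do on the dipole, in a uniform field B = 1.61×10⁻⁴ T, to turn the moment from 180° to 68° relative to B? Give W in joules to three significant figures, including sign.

W_ext = ΔU = −mB cosθ₂ + mB cosθ₁ = mB(cosθ₁ − cosθ₂).
W = (0.107)(1.61×10⁻⁴)·(cos180° − cos68°) = (1.723×10⁻⁵)·(-1.3746) = -2.368×10⁻⁵ J.

W ≈ -2.37×10⁻⁵ J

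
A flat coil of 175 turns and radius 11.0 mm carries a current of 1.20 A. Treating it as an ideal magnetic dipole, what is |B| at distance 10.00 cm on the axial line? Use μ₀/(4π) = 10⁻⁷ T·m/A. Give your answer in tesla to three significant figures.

m = NIA = NIπa² = 175·(1.20)·π·(0.0110)² = 0.07983 A·m².
On axis B = (μ₀/4π)·2m/r³.
B = 2·(10⁻⁷)·(0.07983) / (0.100)³ = 1.597×10⁻⁵ T.

B ≈ 1.60×10⁻⁵ T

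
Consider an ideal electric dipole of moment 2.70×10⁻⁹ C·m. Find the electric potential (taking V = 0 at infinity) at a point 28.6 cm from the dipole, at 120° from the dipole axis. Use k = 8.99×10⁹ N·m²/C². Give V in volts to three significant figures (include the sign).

V ≈ -148 V

The dipole potential is V = kp cosθ / r².
V = (8.99×10⁹)(2.70×10⁻⁹)·cos120° / (0.286)² = -148.4 V.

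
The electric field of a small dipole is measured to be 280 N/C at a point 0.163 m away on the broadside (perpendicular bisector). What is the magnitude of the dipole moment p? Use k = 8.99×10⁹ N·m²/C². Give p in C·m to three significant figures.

p ≈ 1.35×10⁻¹⁰ C·m

In the equatorial plane E = kp/r³, so p = Er³/(k).
p = (280)·(0.163)³ / (8.99×10⁹) = 1.349×10⁻¹⁰ C·m.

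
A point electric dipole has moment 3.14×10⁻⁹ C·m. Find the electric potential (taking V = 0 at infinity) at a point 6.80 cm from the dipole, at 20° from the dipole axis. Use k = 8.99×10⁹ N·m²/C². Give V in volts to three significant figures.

V ≈ 5740 V

The dipole potential is V = kp cosθ / r².
V = (8.99×10⁹)(3.14×10⁻⁹)·cos20° / (0.0680)² = 5737 V.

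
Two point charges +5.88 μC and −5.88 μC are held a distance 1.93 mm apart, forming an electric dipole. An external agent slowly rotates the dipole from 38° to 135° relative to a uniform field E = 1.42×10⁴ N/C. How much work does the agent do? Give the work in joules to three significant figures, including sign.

W ≈ 2.41×10⁻⁴ J

Dipole moment p = qd = (5.88×10⁻⁶ C)(0.00193 m) = 1.135×10⁻⁸ C·m.
W_ext = ΔU = U(θ₂) − U(θ₁) = −pE cosθ₂ − (−pE cosθ₁) = pE(cosθ₁ − cosθ₂).
W = (1.135×10⁻⁸)(1.42×10⁴)·(cos38° − cos135°) = (1.612×10⁻⁴)·(+1.4951) = 2.410×10⁻⁴ J.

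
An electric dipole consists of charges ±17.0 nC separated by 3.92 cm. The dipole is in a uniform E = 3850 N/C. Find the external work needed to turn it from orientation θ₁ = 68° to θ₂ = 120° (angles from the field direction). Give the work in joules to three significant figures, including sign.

W ≈ 2.24×10⁻⁶ J

Dipole moment p = qd = (1.70×10⁻⁸ C)(0.0392 m) = 6.664×10⁻¹⁰ C·m.
W_ext = ΔU = U(θ₂) − U(θ₁) = −pE cosθ₂ − (−pE cosθ₁) = pE(cosθ₁ − cosθ₂).
W = (6.664×10⁻¹⁰)(3850)·(cos68° − cos120°) = (2.566×10⁻⁶)·(+0.8746) = 2.244×10⁻⁶ J.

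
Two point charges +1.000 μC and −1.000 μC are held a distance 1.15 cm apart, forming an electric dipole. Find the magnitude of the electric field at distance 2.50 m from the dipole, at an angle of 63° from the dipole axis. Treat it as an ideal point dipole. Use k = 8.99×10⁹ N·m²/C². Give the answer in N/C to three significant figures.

Dipole moment p = qd = (1.00×10⁻⁶ C)(0.0115 m) = 1.15×10⁻⁸ C·m.
At angle θ the dipole field magnitude is E = (kp/r³)·√(1 + 3cos²θ).
kp/r³ = (8.99×10⁹)(1.15×10⁻⁸) / (2.50)³ = 6.617 N/C.
√(1 + 3cos²63°) = √(1 + 3·0.2061) = √1.6183 ≈ 1.2721.
E ≈ 6.617 × 1.272 = 8.417 N/C.

E ≈ 8.42 N/C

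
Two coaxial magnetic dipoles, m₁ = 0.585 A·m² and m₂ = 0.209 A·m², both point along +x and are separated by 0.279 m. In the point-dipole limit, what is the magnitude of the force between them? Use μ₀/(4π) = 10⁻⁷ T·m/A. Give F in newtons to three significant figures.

On-axis B of dipole 1: B = (μ₀/4π)·2m₁/r³. Force on dipole 2: F = m₂·dB/dr.
dB/dr = −(μ₀/4π)·6m₁/r⁴, so |F| = (μ₀/4π)·6m₁m₂/r⁴.
F = 6(10⁻⁷)(0.585)(0.209)/(0.279)⁴ = 1.211×10⁻⁵ N.

F ≈ 1.21×10⁻⁵ N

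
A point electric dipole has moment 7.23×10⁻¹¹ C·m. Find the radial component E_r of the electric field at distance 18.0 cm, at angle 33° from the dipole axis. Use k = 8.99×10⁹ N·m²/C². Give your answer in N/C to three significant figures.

E_r ≈ 187 N/C

For a dipole, E_r = (2kp cosθ)/r³.
kp/r³ = (8.99×10⁹)(7.23×10⁻¹¹)/(0.180)³ = 111.5 N/C.
E_r = 2·111.5·cos33° = 186.9 N/C.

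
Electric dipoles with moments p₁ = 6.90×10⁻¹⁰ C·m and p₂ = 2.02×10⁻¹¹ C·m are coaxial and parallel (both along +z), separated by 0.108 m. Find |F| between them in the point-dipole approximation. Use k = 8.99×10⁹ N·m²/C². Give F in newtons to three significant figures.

F ≈ 5.53×10⁻⁶ N

On-axis field of dipole 1 at distance r: E = 2kp₁/r³. Force on dipole 2 is F = p₂·dE/dr (gradient along axis).
dE/dr = −6kp₁/r⁴, so |F| = 6kp₁p₂/r⁴ (attractive for aligned moments).
F = 6(8.99×10⁹)(6.90×10⁻¹⁰)(2.02×10⁻¹¹)/(0.108)⁴ = 5.526×10⁻⁶ N.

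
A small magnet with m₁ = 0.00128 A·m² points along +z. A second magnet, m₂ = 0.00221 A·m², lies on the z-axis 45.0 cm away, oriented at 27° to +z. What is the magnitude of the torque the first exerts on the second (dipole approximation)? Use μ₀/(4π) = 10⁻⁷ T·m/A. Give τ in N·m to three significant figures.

Dipole B is on the axis of dipole A, so B₁ there is axial: B₁ = (μ₀/4π)·2m₁/r³ along +z.
B₁ = 2(10⁻⁷)(0.00128)/(0.450)³ = 2.809×10⁻⁹ T.
τ = m₂ B₁ sinθ.
τ = (0.00221)(2.809×10⁻⁹)·sin27° = 2.819×10⁻¹² N·m.

τ ≈ 2.82×10⁻¹² N·m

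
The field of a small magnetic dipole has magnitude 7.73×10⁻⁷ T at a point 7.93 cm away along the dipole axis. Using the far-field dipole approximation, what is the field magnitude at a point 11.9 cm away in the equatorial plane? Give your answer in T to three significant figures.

B ≈ 1.14×10⁻⁷ T

Dipole fields scale as 1/r³ in the far field.
The axial field is twice the equatorial field at the same r, so the geometry factor is 1/2.
B₂ = B₁ · (1/2) · (r₁/r₂)³ = 7.73×10⁻⁷ · 0.5 · (7.93/11.9)³.
(r₁/r₂)³ = (0.6664)³ = 0.2959.
B₂ ≈ 1.144×10⁻⁷ T.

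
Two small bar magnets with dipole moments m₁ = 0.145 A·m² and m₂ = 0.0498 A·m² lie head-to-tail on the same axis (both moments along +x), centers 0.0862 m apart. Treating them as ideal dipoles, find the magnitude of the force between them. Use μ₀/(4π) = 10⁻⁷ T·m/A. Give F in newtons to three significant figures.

F ≈ 7.85×10⁻⁵ N

On-axis B of dipole 1: B = (μ₀/4π)·2m₁/r³. Force on dipole 2: F = m₂·dB/dr.
dB/dr = −(μ₀/4π)·6m₁/r⁴, so |F| = (μ₀/4π)·6m₁m₂/r⁴.
F = 6(10⁻⁷)(0.145)(0.0498)/(0.0862)⁴ = 7.847×10⁻⁵ N.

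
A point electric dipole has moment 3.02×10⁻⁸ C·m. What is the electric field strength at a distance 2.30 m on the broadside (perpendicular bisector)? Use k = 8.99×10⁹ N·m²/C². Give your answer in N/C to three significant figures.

E ≈ 22.3 N/C

On the perpendicular bisector E = kp/r³ (half the axial value at the same distance).
E = (8.99×10⁹)(3.02×10⁻⁸) / (2.30)³ = 22.31 N/C.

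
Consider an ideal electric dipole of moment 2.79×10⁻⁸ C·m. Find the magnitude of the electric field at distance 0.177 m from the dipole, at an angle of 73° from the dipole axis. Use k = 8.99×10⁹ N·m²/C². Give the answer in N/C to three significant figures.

At angle θ the dipole field magnitude is E = (kp/r³)·√(1 + 3cos²θ).
kp/r³ = (8.99×10⁹)(2.79×10⁻⁸) / (0.177)³ = 4.523×10⁴ N/C.
√(1 + 3cos²73°) = √(1 + 3·0.0855) = √1.2564 ≈ 1.1209.
E ≈ 4.523×10⁴ × 1.121 = 5.070×10⁴ N/C.

E ≈ 5.07×10⁴ N/C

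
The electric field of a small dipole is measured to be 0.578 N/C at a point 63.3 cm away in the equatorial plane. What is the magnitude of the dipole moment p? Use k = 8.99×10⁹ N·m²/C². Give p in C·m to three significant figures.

p ≈ 1.63×10⁻¹¹ C·m

In the equatorial plane E = kp/r³, so p = Er³/(k).
p = (0.578)·(0.633)³ / (8.99×10⁹) = 1.631×10⁻¹¹ C·m.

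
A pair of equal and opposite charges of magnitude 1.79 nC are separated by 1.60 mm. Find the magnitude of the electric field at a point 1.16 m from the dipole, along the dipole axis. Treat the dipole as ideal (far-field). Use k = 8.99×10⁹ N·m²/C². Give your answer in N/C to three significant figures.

Dipole moment p = qd = (1.79×10⁻⁹ C)(0.00160 m) = 2.864×10⁻¹² C·m.
On the dipole axis E = 2kp/r³.
E = 2·(8.99×10⁹)(2.864×10⁻¹²) / (1.16)³ = 0.03299 N/C.

E ≈ 0.0330 N/C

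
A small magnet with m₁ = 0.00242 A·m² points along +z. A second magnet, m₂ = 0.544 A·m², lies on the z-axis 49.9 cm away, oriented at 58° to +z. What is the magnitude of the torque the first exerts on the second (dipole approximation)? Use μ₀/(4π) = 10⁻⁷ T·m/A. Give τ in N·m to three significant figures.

τ ≈ 1.80×10⁻⁹ N·m

Dipole B is on the axis of dipole A, so B₁ there is axial: B₁ = (μ₀/4π)·2m₁/r³ along +z.
B₁ = 2(10⁻⁷)(0.00242)/(0.499)³ = 3.895×10⁻⁹ T.
τ = m₂ B₁ sinθ.
τ = (0.544)(3.895×10⁻⁹)·sin58° = 1.797×10⁻⁹ N·m.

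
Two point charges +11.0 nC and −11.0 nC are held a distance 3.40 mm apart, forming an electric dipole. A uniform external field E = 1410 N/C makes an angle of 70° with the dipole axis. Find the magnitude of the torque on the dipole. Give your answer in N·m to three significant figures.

τ ≈ 4.96×10⁻⁸ N·m

Dipole moment p = qd = (1.10×10⁻⁸ C)(0.00340 m) = 3.74×10⁻¹¹ C·m.
Torque on an electric dipole: τ = pE sinθ.
τ = (3.74×10⁻¹¹)(1410)·sin70° = 4.955×10⁻⁸ N·m.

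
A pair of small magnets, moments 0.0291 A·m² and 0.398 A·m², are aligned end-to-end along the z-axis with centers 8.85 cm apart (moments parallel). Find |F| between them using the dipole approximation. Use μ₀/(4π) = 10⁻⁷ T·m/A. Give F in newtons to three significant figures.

F ≈ 1.13×10⁻⁴ N

On-axis B of dipole 1: B = (μ₀/4π)·2m₁/r³. Force on dipole 2: F = m₂·dB/dr.
dB/dr = −(μ₀/4π)·6m₁/r⁴, so |F| = (μ₀/4π)·6m₁m₂/r⁴.
F = 6(10⁻⁷)(0.0291)(0.398)/(0.0885)⁴ = 1.133×10⁻⁴ N.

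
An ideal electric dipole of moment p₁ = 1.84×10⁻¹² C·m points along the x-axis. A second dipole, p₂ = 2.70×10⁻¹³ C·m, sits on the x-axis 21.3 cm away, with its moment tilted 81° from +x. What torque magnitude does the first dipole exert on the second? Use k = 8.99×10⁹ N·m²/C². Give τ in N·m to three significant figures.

τ ≈ 9.13×10⁻¹³ N·m

The second dipole sits on the axis of the first, so the field there is axial: E₁ = 2kp₁/r³ along +x.
E₁ = 2(8.99×10⁹)(1.84×10⁻¹²)/(0.213)³ = 3.423 N/C.
Torque on the second dipole: τ = p₂ E₁ sinθ.
τ = (2.70×10⁻¹³)(3.423)·sin81° = 9.130×10⁻¹³ N·m.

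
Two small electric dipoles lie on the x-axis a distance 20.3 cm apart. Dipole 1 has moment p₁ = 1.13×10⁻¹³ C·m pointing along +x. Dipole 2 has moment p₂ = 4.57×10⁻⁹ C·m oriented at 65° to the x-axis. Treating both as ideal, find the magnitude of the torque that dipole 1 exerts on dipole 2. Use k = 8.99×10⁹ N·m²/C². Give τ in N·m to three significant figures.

τ ≈ 1.01×10⁻⁹ N·m

The second dipole sits on the axis of the first, so the field there is axial: E₁ = 2kp₁/r³ along +x.
E₁ = 2(8.99×10⁹)(1.13×10⁻¹³)/(0.203)³ = 0.2429 N/C.
Torque on the second dipole: τ = p₂ E₁ sinθ.
τ = (4.57×10⁻⁹)(0.2429)·sin65° = 1.006×10⁻⁹ N·m.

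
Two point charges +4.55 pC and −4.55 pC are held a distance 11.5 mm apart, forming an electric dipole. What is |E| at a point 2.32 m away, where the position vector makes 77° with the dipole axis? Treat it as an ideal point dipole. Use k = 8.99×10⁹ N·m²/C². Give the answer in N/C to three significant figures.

Dipole moment p = qd = (4.55×10⁻¹² C)(0.0115 m) = 5.233×10⁻¹⁴ C·m.
At angle θ the dipole field magnitude is E = (kp/r³)·√(1 + 3cos²θ).
kp/r³ = (8.99×10⁹)(5.233×10⁻¹⁴) / (2.32)³ = 3.767×10⁻⁵ N/C.
√(1 + 3cos²77°) = √(1 + 3·0.0506) = √1.1518 ≈ 1.0732.
E ≈ 3.767×10⁻⁵ × 1.073 = 4.043×10⁻⁵ N/C.

E ≈ 4.04×10⁻⁵ N/C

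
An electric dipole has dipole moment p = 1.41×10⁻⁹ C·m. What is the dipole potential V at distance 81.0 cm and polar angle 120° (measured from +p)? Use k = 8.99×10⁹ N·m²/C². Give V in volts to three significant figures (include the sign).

The dipole potential is V = kp cosθ / r².
V = (8.99×10⁹)(1.41×10⁻⁹)·cos120° / (0.810)² = -9.660 V.

V ≈ -9.66 V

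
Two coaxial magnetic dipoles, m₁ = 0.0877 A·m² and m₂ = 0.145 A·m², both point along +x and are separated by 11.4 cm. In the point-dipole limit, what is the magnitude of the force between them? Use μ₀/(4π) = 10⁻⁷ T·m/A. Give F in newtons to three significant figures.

F ≈ 4.52×10⁻⁵ N

On-axis B of dipole 1: B = (μ₀/4π)·2m₁/r³. Force on dipole 2: F = m₂·dB/dr.
dB/dr = −(μ₀/4π)·6m₁/r⁴, so |F| = (μ₀/4π)·6m₁m₂/r⁴.
F = 6(10⁻⁷)(0.0877)(0.145)/(0.114)⁴ = 4.518×10⁻⁵ N.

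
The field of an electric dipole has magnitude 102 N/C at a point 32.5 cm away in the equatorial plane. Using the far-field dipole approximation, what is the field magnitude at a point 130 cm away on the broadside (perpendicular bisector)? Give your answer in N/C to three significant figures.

E ≈ 1.59 N/C

Dipole fields scale as 1/r³ in the far field; the geometry is the same at both points.
E₂ = E₁ · (r₁/r₂)³ = 102 · (32.5/130)³.
(r₁/r₂)³ = (0.25)³ = 0.01562.
E₂ ≈ 1.594 N/C.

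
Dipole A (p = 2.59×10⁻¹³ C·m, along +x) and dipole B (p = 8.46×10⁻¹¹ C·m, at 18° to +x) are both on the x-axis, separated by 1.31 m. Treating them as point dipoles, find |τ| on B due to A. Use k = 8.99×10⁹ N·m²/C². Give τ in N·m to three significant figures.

The second dipole sits on the axis of the first, so the field there is axial: E₁ = 2kp₁/r³ along +x.
E₁ = 2(8.99×10⁹)(2.59×10⁻¹³)/(1.31)³ = 0.002071 N/C.
Torque on the second dipole: τ = p₂ E₁ sinθ.
τ = (8.46×10⁻¹¹)(0.002071)·sin18° = 5.415×10⁻¹⁴ N·m.

τ ≈ 5.42×10⁻¹⁴ N·m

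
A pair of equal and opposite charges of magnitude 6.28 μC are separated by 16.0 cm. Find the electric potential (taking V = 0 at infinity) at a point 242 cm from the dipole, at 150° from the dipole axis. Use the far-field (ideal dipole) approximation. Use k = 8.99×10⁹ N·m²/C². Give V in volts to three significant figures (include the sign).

Dipole moment p = qd = (6.28×10⁻⁶ C)(0.160 m) = 1.005×10⁻⁶ C·m.
The dipole potential is V = kp cosθ / r².
V = (8.99×10⁹)(1.005×10⁻⁶)·cos150° / (2.42)² = -1336 V.

V ≈ -1340 V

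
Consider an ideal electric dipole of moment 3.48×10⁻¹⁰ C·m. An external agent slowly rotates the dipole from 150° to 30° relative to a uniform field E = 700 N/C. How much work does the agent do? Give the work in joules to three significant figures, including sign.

W ≈ -4.22×10⁻⁷ J

W_ext = ΔU = U(θ₂) − U(θ₁) = −pE cosθ₂ − (−pE cosθ₁) = pE(cosθ₁ − cosθ₂).
W = (3.48×10⁻¹⁰)(700)·(cos150° − cos30°) = (2.436×10⁻⁷)·(-1.7321) = -4.219×10⁻⁷ J.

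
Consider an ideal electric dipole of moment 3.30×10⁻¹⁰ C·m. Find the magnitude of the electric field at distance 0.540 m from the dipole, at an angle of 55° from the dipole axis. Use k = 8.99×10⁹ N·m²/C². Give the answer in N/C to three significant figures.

E ≈ 26.6 N/C

At angle θ the dipole field magnitude is E = (kp/r³)·√(1 + 3cos²θ).
kp/r³ = (8.99×10⁹)(3.30×10⁻¹⁰) / (0.540)³ = 18.84 N/C.
√(1 + 3cos²55°) = √(1 + 3·0.3290) = √1.9870 ≈ 1.4096.
E ≈ 18.84 × 1.410 = 26.56 N/C.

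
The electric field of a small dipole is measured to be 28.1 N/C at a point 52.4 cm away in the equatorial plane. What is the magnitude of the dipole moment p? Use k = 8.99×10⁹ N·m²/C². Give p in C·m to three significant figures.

p ≈ 4.50×10⁻¹⁰ C·m

In the equatorial plane E = kp/r³, so p = Er³/(k).
p = (28.1)·(0.524)³ / (8.99×10⁹) = 4.497×10⁻¹⁰ C·m.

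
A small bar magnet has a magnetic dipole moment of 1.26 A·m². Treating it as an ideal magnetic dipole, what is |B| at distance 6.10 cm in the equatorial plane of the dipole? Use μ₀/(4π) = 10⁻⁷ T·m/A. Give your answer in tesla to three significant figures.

In the equatorial plane B = (μ₀/4π)·m/r³ (half the axial value).
B = (10⁻⁷)·(1.26) / (0.0610)³ = 5.551×10⁻⁴ T.

B ≈ 5.55×10⁻⁴ T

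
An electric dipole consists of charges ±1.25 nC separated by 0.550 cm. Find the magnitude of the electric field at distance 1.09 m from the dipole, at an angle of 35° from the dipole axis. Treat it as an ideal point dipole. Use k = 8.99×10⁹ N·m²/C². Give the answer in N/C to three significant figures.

E ≈ 0.0828 N/C

Dipole moment p = qd = (1.25×10⁻⁹ C)(0.00550 m) = 6.875×10⁻¹² C·m.
At angle θ the dipole field magnitude is E = (kp/r³)·√(1 + 3cos²θ).
kp/r³ = (8.99×10⁹)(6.875×10⁻¹²) / (1.09)³ = 0.04773 N/C.
√(1 + 3cos²35°) = √(1 + 3·0.6710) = √3.0130 ≈ 1.7358.
E ≈ 0.04773 × 1.736 = 0.08284 N/C.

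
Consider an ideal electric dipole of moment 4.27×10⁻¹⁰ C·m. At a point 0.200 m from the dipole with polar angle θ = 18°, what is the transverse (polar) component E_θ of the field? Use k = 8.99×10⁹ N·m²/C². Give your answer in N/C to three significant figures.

E_θ ≈ 148 N/C

For a dipole, E_θ = (kp sinθ)/r³.
kp/r³ = (8.99×10⁹)(4.27×10⁻¹⁰)/(0.200)³ = 479.8 N/C.
E_θ = 479.8·sin18° = 148.3 N/C.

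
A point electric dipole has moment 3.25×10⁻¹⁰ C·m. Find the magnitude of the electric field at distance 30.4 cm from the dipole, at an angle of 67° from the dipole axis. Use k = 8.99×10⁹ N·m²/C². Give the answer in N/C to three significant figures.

At angle θ the dipole field magnitude is E = (kp/r³)·√(1 + 3cos²θ).
kp/r³ = (8.99×10⁹)(3.25×10⁻¹⁰) / (0.304)³ = 104.0 N/C.
√(1 + 3cos²67°) = √(1 + 3·0.1527) = √1.4580 ≈ 1.2075.
E ≈ 104.0 × 1.207 = 125.6 N/C.

E ≈ 126 N/C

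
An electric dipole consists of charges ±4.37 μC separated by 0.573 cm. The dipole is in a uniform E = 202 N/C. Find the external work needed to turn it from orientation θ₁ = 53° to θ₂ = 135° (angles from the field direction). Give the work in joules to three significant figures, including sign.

W ≈ 6.62×10⁻⁶ J

Dipole moment p = qd = (4.37×10⁻⁶ C)(0.00573 m) = 2.504×10⁻⁸ C·m.
W_ext = ΔU = U(θ₂) − U(θ₁) = −pE cosθ₂ − (−pE cosθ₁) = pE(cosθ₁ − cosθ₂).
W = (2.504×10⁻⁸)(202)·(cos53° − cos135°) = (5.058×10⁻⁶)·(+1.3089) = 6.621×10⁻⁶ J.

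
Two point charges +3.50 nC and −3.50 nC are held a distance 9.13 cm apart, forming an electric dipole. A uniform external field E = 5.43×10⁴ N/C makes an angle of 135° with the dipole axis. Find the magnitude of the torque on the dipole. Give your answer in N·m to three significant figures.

τ ≈ 1.23×10⁻⁵ N·m

Dipole moment p = qd = (3.50×10⁻⁹ C)(0.0913 m) = 3.196×10⁻¹⁰ C·m.
Torque on an electric dipole: τ = pE sinθ.
τ = (3.196×10⁻¹⁰)(5.43×10⁴)·sin135° = 1.227×10⁻⁵ N·m.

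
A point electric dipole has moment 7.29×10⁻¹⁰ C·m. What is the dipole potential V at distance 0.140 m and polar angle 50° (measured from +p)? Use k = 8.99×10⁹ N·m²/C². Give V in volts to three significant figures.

The dipole potential is V = kp cosθ / r².
V = (8.99×10⁹)(7.29×10⁻¹⁰)·cos50° / (0.140)² = 214.9 V.

V ≈ 215 V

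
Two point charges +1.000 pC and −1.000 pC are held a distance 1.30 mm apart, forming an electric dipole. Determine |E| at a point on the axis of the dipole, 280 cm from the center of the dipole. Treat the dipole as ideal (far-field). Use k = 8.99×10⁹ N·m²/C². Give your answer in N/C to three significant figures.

E ≈ 1.06×10⁻⁶ N/C

Dipole moment p = qd = (1.00×10⁻¹² C)(0.00130 m) = 1.30×10⁻¹⁵ C·m.
On the dipole axis E = 2kp/r³.
E = 2·(8.99×10⁹)(1.30×10⁻¹⁵) / (2.80)³ = 1.065×10⁻⁶ N/C.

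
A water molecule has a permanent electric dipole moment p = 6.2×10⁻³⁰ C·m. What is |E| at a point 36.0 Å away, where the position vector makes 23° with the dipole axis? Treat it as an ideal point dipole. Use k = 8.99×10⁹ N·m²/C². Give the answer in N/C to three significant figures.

At angle θ the dipole field magnitude is E = (kp/r³)·√(1 + 3cos²θ).
kp/r³ = (8.99×10⁹)(6.20×10⁻³⁰) / (3.60×10⁻⁹)³ = 1.195×10⁶ N/C.
√(1 + 3cos²23°) = √(1 + 3·0.8473) = √3.5420 ≈ 1.8820.
E ≈ 1.195×10⁶ × 1.882 = 2.248×10⁶ N/C.

E ≈ 2.25×10⁶ N/C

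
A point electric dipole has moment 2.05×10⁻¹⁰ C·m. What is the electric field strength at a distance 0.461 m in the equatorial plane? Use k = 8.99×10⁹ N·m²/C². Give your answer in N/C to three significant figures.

E ≈ 18.8 N/C

On the perpendicular bisector E = kp/r³ (half the axial value at the same distance).
E = (8.99×10⁹)(2.05×10⁻¹⁰) / (0.461)³ = 18.81 N/C.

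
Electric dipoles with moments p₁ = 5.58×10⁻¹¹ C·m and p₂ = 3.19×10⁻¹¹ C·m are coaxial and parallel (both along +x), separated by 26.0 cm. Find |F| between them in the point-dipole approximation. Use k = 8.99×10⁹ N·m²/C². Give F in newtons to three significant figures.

F ≈ 2.10×10⁻⁸ N

On-axis field of dipole 1 at distance r: E = 2kp₁/r³. Force on dipole 2 is F = p₂·dE/dr (gradient along axis).
dE/dr = −6kp₁/r⁴, so |F| = 6kp₁p₂/r⁴ (attractive for aligned moments).
F = 6(8.99×10⁹)(5.58×10⁻¹¹)(3.19×10⁻¹¹)/(0.260)⁴ = 2.101×10⁻⁸ N.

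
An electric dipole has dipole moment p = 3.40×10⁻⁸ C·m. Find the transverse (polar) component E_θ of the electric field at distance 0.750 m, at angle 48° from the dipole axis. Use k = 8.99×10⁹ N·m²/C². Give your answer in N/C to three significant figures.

E_θ ≈ 538 N/C

For a dipole, E_θ = (kp sinθ)/r³.
kp/r³ = (8.99×10⁹)(3.40×10⁻⁸)/(0.750)³ = 724.5 N/C.
E_θ = 724.5·sin48° = 538.4 N/C.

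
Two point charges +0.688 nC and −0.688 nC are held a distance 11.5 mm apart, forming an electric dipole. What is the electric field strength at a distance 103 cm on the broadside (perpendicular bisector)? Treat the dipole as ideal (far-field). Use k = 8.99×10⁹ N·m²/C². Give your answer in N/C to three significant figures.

Dipole moment p = qd = (6.88×10⁻¹⁰ C)(0.0115 m) = 7.912×10⁻¹² C·m.
In the equatorial plane E = kp/r³.
E = (8.99×10⁹)(7.912×10⁻¹²) / (1.03)³ = 0.06509 N/C.

E ≈ 0.0651 N/C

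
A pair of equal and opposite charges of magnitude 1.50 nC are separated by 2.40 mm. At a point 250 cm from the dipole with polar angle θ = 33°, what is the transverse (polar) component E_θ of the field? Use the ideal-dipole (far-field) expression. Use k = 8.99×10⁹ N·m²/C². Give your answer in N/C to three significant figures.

E_θ ≈ 0.00113 N/C

Dipole moment p = qd = (1.50×10⁻⁹ C)(0.00240 m) = 3.60×10⁻¹² C·m.
For a dipole, E_θ = (kp sinθ)/r³.
kp/r³ = (8.99×10⁹)(3.60×10⁻¹²)/(2.50)³ = 0.002071 N/C.
E_θ = 0.002071·sin33° = 0.001128 N/C.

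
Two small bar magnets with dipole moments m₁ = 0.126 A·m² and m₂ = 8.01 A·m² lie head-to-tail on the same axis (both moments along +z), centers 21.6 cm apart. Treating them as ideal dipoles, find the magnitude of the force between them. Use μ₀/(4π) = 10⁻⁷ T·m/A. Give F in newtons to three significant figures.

F ≈ 2.78×10⁻⁴ N

On-axis B of dipole 1: B = (μ₀/4π)·2m₁/r³. Force on dipole 2: F = m₂·dB/dr.
dB/dr = −(μ₀/4π)·6m₁/r⁴, so |F| = (μ₀/4π)·6m₁m₂/r⁴.
F = 6(10⁻⁷)(0.126)(8.01)/(0.216)⁴ = 2.782×10⁻⁴ N.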